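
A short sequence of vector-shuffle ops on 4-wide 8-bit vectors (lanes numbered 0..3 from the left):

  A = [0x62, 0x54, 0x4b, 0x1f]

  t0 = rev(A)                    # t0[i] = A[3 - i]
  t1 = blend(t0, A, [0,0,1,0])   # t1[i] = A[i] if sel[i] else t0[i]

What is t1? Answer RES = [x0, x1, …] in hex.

RES = [ 0x1f  0x4b  0x4b  0x62 ]

→ t0 |1f|4b|54|62|
→ t1 |1f|4b|4b|62|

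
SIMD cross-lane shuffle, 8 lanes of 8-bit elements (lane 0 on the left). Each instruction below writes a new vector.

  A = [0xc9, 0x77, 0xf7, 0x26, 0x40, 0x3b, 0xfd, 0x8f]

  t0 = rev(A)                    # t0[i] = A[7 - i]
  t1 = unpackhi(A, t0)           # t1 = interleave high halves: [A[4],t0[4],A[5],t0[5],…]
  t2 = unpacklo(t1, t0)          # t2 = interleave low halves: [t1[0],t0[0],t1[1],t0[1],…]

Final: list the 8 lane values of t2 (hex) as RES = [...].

RES = [ 0x40  0x8f  0x26  0xfd  0x3b  0x3b  0xf7  0x40 ]

t0 = [0x8f, 0xfd, 0x3b, 0x40, 0x26, 0xf7, 0x77, 0xc9]
t1 = [0x40, 0x26, 0x3b, 0xf7, 0xfd, 0x77, 0x8f, 0xc9]
t2 = [0x40, 0x8f, 0x26, 0xfd, 0x3b, 0x3b, 0xf7, 0x40]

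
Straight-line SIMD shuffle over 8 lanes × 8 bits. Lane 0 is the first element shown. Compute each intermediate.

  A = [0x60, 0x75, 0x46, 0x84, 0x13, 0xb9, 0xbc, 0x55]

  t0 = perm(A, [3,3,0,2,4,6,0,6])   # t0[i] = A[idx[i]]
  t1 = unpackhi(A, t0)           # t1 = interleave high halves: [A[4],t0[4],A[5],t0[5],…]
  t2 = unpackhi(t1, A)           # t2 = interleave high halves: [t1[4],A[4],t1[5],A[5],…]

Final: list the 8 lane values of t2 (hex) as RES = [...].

t0 = [0x84, 0x84, 0x60, 0x46, 0x13, 0xbc, 0x60, 0xbc]
t1 = [0x13, 0x13, 0xb9, 0xbc, 0xbc, 0x60, 0x55, 0xbc]
t2 = [0xbc, 0x13, 0x60, 0xb9, 0x55, 0xbc, 0xbc, 0x55]

RES = [0xbc, 0x13, 0x60, 0xb9, 0x55, 0xbc, 0xbc, 0x55]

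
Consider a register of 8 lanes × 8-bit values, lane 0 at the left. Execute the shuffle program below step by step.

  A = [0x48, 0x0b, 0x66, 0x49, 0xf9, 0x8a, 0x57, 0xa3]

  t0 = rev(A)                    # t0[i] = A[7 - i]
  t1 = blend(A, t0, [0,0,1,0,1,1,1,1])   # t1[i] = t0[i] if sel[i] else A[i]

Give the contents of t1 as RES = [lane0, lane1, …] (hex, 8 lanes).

t0 = [0xa3, 0x57, 0x8a, 0xf9, 0x49, 0x66, 0x0b, 0x48]
t1 = [0x48, 0x0b, 0x8a, 0x49, 0x49, 0x66, 0x0b, 0x48]

RES = [ 0x48  0x0b  0x8a  0x49  0x49  0x66  0x0b  0x48 ]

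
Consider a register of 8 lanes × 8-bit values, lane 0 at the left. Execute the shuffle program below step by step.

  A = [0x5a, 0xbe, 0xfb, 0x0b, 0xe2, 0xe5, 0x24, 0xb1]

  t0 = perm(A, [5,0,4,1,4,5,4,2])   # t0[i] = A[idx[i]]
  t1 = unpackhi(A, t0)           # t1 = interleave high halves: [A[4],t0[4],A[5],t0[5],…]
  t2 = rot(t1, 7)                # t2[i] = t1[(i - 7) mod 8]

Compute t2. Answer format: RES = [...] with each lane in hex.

RES = [ 0xe2  0xe5  0xe5  0x24  0xe2  0xb1  0xfb  0xe2 ]

→ t0 |e5|5a|e2|be|e2|e5|e2|fb|
→ t1 |e2|e2|e5|e5|24|e2|b1|fb|
→ t2 |e2|e5|e5|24|e2|b1|fb|e2|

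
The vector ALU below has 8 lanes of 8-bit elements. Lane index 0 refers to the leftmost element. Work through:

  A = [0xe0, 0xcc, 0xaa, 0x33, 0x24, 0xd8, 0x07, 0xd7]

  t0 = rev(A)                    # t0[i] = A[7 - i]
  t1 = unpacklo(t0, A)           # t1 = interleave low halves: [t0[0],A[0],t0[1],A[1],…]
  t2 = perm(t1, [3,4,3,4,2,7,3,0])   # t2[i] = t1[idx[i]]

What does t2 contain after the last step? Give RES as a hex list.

RES = [0xcc, 0xd8, 0xcc, 0xd8, 0x07, 0x33, 0xcc, 0xd7]

t0 = [0xd7, 0x07, 0xd8, 0x24, 0x33, 0xaa, 0xcc, 0xe0]
t1 = [0xd7, 0xe0, 0x07, 0xcc, 0xd8, 0xaa, 0x24, 0x33]
t2 = [0xcc, 0xd8, 0xcc, 0xd8, 0x07, 0x33, 0xcc, 0xd7]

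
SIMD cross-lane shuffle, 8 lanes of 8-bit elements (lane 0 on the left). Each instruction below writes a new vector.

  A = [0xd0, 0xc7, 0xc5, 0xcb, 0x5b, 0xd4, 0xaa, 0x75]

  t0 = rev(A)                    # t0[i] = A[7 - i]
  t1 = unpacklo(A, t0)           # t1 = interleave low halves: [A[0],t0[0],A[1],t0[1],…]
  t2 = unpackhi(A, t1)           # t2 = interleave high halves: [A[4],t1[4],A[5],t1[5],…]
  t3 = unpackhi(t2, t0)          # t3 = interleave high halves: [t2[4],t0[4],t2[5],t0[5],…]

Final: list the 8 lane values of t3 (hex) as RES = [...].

→ t0 |75|aa|d4|5b|cb|c5|c7|d0|
→ t1 |d0|75|c7|aa|c5|d4|cb|5b|
→ t2 |5b|c5|d4|d4|aa|cb|75|5b|
→ t3 |aa|cb|cb|c5|75|c7|5b|d0|

RES = [0xaa, 0xcb, 0xcb, 0xc5, 0x75, 0xc7, 0x5b, 0xd0]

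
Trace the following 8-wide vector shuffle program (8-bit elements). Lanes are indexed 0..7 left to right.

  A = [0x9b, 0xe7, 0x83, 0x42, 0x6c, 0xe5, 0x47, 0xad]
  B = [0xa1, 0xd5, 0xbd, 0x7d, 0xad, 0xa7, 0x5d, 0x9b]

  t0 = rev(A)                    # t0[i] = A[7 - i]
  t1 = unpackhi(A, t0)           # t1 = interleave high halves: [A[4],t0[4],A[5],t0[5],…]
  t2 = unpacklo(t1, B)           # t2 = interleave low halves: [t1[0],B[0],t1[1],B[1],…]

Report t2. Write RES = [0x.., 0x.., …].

RES = [0x6c, 0xa1, 0x42, 0xd5, 0xe5, 0xbd, 0x83, 0x7d]

t0 = [0xad, 0x47, 0xe5, 0x6c, 0x42, 0x83, 0xe7, 0x9b]
t1 = [0x6c, 0x42, 0xe5, 0x83, 0x47, 0xe7, 0xad, 0x9b]
t2 = [0x6c, 0xa1, 0x42, 0xd5, 0xe5, 0xbd, 0x83, 0x7d]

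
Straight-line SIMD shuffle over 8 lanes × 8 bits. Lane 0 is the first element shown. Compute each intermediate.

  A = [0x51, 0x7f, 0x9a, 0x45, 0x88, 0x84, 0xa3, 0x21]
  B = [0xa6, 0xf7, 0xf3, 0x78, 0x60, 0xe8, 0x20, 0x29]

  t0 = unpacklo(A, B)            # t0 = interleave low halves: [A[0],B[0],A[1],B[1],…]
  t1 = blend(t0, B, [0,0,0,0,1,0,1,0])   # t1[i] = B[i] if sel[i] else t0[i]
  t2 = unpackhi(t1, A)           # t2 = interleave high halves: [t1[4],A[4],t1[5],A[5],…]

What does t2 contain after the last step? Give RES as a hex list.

RES = [ 0x60  0x88  0xf3  0x84  0x20  0xa3  0x78  0x21 ]

  t0: 51 a6 7f f7 9a f3 45 78
  t1: 51 a6 7f f7 60 f3 20 78
  t2: 60 88 f3 84 20 a3 78 21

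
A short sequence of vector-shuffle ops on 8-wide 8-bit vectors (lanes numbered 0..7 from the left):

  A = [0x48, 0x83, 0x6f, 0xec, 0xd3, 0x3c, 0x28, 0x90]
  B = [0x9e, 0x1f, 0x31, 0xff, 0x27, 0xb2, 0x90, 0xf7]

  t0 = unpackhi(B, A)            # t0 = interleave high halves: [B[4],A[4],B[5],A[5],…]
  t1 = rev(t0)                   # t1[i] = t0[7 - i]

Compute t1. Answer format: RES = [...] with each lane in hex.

RES = [0x90, 0xf7, 0x28, 0x90, 0x3c, 0xb2, 0xd3, 0x27]

t0 = [0x27, 0xd3, 0xb2, 0x3c, 0x90, 0x28, 0xf7, 0x90]
t1 = [0x90, 0xf7, 0x28, 0x90, 0x3c, 0xb2, 0xd3, 0x27]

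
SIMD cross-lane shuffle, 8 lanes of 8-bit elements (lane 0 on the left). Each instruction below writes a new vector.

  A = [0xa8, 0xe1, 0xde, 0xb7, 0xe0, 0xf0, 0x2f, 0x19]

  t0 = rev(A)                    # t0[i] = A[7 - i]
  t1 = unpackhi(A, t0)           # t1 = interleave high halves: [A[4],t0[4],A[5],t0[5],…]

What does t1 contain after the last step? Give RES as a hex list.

RES = [ 0xe0  0xb7  0xf0  0xde  0x2f  0xe1  0x19  0xa8 ]

t0 = [0x19, 0x2f, 0xf0, 0xe0, 0xb7, 0xde, 0xe1, 0xa8]
t1 = [0xe0, 0xb7, 0xf0, 0xde, 0x2f, 0xe1, 0x19, 0xa8]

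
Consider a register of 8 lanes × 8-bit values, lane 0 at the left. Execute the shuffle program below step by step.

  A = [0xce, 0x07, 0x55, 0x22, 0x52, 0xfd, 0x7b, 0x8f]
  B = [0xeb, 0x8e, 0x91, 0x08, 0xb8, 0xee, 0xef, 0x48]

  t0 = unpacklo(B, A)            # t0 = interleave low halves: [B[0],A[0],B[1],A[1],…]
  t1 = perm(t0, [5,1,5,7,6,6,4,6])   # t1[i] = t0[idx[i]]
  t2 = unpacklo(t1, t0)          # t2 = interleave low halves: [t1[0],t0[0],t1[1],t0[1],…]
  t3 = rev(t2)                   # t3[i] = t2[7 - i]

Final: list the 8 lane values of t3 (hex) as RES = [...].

RES = [0x07, 0x22, 0x8e, 0x55, 0xce, 0xce, 0xeb, 0x55]

→ t0 |eb|ce|8e|07|91|55|08|22|
→ t1 |55|ce|55|22|08|08|91|08|
→ t2 |55|eb|ce|ce|55|8e|22|07|
→ t3 |07|22|8e|55|ce|ce|eb|55|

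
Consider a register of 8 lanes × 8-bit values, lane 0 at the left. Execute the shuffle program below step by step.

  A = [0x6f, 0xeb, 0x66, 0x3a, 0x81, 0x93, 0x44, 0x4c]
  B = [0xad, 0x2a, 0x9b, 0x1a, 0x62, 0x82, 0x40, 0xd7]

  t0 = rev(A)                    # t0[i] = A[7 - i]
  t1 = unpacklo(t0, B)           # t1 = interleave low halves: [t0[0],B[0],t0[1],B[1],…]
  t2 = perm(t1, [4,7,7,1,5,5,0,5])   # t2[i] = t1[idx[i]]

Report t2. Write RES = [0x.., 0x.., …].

→ t0 |4c|44|93|81|3a|66|eb|6f|
→ t1 |4c|ad|44|2a|93|9b|81|1a|
→ t2 |93|1a|1a|ad|9b|9b|4c|9b|

RES = [ 0x93  0x1a  0x1a  0xad  0x9b  0x9b  0x4c  0x9b ]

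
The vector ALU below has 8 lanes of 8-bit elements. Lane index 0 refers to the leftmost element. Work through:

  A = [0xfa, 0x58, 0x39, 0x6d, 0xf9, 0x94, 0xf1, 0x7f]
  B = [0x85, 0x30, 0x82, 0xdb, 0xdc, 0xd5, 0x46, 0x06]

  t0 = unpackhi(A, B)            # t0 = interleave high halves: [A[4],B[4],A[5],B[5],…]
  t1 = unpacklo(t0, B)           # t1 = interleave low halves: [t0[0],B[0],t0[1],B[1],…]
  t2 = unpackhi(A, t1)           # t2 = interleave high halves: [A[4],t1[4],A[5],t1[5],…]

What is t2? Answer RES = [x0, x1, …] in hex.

RES = [0xf9, 0x94, 0x94, 0x82, 0xf1, 0xd5, 0x7f, 0xdb]

t0 = [0xf9, 0xdc, 0x94, 0xd5, 0xf1, 0x46, 0x7f, 0x06]
t1 = [0xf9, 0x85, 0xdc, 0x30, 0x94, 0x82, 0xd5, 0xdb]
t2 = [0xf9, 0x94, 0x94, 0x82, 0xf1, 0xd5, 0x7f, 0xdb]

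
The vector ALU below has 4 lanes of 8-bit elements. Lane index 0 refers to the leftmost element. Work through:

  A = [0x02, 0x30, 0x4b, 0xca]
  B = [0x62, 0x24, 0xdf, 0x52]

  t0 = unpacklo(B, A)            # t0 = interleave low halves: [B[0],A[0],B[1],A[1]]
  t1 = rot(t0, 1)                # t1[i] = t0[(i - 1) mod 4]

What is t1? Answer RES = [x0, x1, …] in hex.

→ t0 |62|02|24|30|
→ t1 |30|62|02|24|

RES = [ 0x30  0x62  0x02  0x24 ]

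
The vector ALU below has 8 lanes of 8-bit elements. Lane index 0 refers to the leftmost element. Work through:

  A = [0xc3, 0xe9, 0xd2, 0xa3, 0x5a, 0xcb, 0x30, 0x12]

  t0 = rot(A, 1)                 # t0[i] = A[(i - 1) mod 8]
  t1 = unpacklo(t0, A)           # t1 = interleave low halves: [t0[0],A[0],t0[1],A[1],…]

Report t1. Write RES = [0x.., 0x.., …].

RES = [0x12, 0xc3, 0xc3, 0xe9, 0xe9, 0xd2, 0xd2, 0xa3]

t0 = [0x12, 0xc3, 0xe9, 0xd2, 0xa3, 0x5a, 0xcb, 0x30]
t1 = [0x12, 0xc3, 0xc3, 0xe9, 0xe9, 0xd2, 0xd2, 0xa3]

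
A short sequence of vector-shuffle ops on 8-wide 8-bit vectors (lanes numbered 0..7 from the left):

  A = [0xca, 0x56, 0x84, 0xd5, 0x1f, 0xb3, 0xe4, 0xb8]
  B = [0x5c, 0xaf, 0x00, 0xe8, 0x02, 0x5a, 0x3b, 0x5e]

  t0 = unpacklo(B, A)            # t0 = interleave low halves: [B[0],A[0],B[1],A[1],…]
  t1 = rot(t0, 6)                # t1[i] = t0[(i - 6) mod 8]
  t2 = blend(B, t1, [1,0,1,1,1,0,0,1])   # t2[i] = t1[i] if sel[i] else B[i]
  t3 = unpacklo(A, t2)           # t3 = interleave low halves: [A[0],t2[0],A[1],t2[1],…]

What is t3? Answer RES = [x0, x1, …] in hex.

  t0: 5c ca af 56 00 84 e8 d5
  t1: af 56 00 84 e8 d5 5c ca
  t2: af af 00 84 e8 5a 3b ca
  t3: ca af 56 af 84 00 d5 84

RES = [0xca, 0xaf, 0x56, 0xaf, 0x84, 0x00, 0xd5, 0x84]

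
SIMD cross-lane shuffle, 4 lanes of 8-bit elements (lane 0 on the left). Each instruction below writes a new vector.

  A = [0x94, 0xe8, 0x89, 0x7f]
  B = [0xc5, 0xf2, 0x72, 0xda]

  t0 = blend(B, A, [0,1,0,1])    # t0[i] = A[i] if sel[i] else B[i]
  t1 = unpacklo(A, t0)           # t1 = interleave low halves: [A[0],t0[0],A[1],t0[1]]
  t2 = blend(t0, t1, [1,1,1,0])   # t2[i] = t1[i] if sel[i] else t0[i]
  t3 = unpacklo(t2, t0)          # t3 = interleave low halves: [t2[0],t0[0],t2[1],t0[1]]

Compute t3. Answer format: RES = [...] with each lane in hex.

  t0: c5 e8 72 7f
  t1: 94 c5 e8 e8
  t2: 94 c5 e8 7f
  t3: 94 c5 c5 e8

RES = [ 0x94  0xc5  0xc5  0xe8 ]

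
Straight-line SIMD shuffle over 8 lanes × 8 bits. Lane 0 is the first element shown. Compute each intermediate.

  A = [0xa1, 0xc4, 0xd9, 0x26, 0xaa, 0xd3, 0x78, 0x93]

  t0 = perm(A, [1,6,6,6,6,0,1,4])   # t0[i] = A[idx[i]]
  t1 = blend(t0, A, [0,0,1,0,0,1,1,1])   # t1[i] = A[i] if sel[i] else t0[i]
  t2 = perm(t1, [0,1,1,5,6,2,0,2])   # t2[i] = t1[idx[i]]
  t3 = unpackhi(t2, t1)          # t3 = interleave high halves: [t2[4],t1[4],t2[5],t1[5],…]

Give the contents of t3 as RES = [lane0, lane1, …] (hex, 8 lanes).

RES = [0x78, 0x78, 0xd9, 0xd3, 0xc4, 0x78, 0xd9, 0x93]

→ t0 |c4|78|78|78|78|a1|c4|aa|
→ t1 |c4|78|d9|78|78|d3|78|93|
→ t2 |c4|78|78|d3|78|d9|c4|d9|
→ t3 |78|78|d9|d3|c4|78|d9|93|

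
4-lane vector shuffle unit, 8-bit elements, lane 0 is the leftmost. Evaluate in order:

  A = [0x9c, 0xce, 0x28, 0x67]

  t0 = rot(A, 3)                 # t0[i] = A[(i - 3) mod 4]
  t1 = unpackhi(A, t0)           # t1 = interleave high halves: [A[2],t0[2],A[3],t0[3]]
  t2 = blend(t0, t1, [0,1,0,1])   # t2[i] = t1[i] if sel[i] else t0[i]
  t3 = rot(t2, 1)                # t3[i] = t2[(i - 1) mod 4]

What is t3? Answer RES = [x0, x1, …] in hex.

→ t0 |ce|28|67|9c|
→ t1 |28|67|67|9c|
→ t2 |ce|67|67|9c|
→ t3 |9c|ce|67|67|

RES = [0x9c, 0xce, 0x67, 0x67]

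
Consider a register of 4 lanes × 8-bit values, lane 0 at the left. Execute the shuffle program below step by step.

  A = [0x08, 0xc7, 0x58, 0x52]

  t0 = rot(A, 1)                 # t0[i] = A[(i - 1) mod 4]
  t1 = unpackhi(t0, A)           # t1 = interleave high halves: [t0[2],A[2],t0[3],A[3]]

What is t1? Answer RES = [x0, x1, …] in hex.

t0 = [0x52, 0x08, 0xc7, 0x58]
t1 = [0xc7, 0x58, 0x58, 0x52]

RES = [0xc7, 0x58, 0x58, 0x52]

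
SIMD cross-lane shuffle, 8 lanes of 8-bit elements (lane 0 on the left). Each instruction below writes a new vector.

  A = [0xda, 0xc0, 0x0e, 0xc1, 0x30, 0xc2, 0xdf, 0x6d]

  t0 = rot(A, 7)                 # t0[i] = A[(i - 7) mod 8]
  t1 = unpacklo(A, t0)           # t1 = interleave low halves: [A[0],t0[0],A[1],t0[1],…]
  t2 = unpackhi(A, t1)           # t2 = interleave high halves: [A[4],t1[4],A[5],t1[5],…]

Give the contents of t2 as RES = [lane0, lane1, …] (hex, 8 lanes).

t0 = [0xc0, 0x0e, 0xc1, 0x30, 0xc2, 0xdf, 0x6d, 0xda]
t1 = [0xda, 0xc0, 0xc0, 0x0e, 0x0e, 0xc1, 0xc1, 0x30]
t2 = [0x30, 0x0e, 0xc2, 0xc1, 0xdf, 0xc1, 0x6d, 0x30]

RES = [0x30, 0x0e, 0xc2, 0xc1, 0xdf, 0xc1, 0x6d, 0x30]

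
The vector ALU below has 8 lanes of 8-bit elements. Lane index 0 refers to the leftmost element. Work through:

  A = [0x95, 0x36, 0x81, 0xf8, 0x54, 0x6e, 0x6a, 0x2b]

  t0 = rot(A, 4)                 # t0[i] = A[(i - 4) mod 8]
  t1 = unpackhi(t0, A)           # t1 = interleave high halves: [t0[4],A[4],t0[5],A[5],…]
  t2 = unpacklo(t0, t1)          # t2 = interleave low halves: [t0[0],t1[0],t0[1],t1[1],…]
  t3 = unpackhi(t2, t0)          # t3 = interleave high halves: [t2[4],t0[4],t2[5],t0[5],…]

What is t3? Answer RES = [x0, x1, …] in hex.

RES = [0x6a, 0x95, 0x36, 0x36, 0x2b, 0x81, 0x6e, 0xf8]

t0 = [0x54, 0x6e, 0x6a, 0x2b, 0x95, 0x36, 0x81, 0xf8]
t1 = [0x95, 0x54, 0x36, 0x6e, 0x81, 0x6a, 0xf8, 0x2b]
t2 = [0x54, 0x95, 0x6e, 0x54, 0x6a, 0x36, 0x2b, 0x6e]
t3 = [0x6a, 0x95, 0x36, 0x36, 0x2b, 0x81, 0x6e, 0xf8]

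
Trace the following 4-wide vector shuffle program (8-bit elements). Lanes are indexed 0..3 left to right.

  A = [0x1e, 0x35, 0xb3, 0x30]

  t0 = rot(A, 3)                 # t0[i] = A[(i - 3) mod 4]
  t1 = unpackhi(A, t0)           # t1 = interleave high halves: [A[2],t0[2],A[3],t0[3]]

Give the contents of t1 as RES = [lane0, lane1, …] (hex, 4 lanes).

RES = [ 0xb3  0x30  0x30  0x1e ]

→ t0 |35|b3|30|1e|
→ t1 |b3|30|30|1e|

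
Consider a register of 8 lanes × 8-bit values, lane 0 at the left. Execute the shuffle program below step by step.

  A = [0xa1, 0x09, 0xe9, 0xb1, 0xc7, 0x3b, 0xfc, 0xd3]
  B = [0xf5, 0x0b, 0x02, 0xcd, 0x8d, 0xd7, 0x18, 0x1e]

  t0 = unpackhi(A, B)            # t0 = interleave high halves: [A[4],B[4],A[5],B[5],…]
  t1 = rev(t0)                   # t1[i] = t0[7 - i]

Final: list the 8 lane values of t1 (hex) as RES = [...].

→ t0 |c7|8d|3b|d7|fc|18|d3|1e|
→ t1 |1e|d3|18|fc|d7|3b|8d|c7|

RES = [ 0x1e  0xd3  0x18  0xfc  0xd7  0x3b  0x8d  0xc7 ]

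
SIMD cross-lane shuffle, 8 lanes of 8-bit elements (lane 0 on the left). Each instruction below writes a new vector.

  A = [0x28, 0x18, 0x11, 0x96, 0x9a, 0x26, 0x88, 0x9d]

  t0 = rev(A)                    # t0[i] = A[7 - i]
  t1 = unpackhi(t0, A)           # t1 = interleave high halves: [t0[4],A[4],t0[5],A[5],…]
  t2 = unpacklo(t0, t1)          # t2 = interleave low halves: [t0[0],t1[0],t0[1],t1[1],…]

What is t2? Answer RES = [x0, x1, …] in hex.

→ t0 |9d|88|26|9a|96|11|18|28|
→ t1 |96|9a|11|26|18|88|28|9d|
→ t2 |9d|96|88|9a|26|11|9a|26|

RES = [0x9d, 0x96, 0x88, 0x9a, 0x26, 0x11, 0x9a, 0x26]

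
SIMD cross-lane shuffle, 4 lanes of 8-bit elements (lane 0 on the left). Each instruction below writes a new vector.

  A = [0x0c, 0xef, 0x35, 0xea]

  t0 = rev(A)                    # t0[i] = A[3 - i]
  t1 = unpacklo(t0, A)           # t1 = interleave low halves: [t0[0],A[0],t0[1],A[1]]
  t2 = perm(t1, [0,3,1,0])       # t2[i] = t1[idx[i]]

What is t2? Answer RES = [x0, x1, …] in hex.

RES = [0xea, 0xef, 0x0c, 0xea]

t0 = [0xea, 0x35, 0xef, 0x0c]
t1 = [0xea, 0x0c, 0x35, 0xef]
t2 = [0xea, 0xef, 0x0c, 0xea]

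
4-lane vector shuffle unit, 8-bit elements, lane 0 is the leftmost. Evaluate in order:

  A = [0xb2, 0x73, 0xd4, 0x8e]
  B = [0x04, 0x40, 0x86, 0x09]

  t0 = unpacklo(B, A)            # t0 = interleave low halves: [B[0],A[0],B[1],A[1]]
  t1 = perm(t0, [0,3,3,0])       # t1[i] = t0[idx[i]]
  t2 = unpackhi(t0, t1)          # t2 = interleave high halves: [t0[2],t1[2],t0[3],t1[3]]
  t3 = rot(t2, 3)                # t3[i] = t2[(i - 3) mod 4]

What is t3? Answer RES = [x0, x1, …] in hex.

t0 = [0x04, 0xb2, 0x40, 0x73]
t1 = [0x04, 0x73, 0x73, 0x04]
t2 = [0x40, 0x73, 0x73, 0x04]
t3 = [0x73, 0x73, 0x04, 0x40]

RES = [0x73, 0x73, 0x04, 0x40]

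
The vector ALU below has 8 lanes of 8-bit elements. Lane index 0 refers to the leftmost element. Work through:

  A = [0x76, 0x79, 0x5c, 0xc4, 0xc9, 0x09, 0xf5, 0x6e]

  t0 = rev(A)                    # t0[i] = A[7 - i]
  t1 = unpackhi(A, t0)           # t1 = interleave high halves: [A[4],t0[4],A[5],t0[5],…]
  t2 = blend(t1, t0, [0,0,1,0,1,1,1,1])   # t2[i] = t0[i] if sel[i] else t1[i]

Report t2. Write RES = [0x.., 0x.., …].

RES = [ 0xc9  0xc4  0x09  0x5c  0xc4  0x5c  0x79  0x76 ]

  t0: 6e f5 09 c9 c4 5c 79 76
  t1: c9 c4 09 5c f5 79 6e 76
  t2: c9 c4 09 5c c4 5c 79 76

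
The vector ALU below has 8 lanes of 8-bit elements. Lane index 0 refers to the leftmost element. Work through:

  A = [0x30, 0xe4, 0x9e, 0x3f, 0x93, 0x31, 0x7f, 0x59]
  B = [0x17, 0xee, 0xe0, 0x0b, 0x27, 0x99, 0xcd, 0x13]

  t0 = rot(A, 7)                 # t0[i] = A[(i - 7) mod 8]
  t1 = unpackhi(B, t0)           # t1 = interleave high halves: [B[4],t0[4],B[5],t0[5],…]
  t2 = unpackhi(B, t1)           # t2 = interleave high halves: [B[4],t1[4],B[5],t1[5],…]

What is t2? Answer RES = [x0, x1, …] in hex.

t0 = [0xe4, 0x9e, 0x3f, 0x93, 0x31, 0x7f, 0x59, 0x30]
t1 = [0x27, 0x31, 0x99, 0x7f, 0xcd, 0x59, 0x13, 0x30]
t2 = [0x27, 0xcd, 0x99, 0x59, 0xcd, 0x13, 0x13, 0x30]

RES = [ 0x27  0xcd  0x99  0x59  0xcd  0x13  0x13  0x30 ]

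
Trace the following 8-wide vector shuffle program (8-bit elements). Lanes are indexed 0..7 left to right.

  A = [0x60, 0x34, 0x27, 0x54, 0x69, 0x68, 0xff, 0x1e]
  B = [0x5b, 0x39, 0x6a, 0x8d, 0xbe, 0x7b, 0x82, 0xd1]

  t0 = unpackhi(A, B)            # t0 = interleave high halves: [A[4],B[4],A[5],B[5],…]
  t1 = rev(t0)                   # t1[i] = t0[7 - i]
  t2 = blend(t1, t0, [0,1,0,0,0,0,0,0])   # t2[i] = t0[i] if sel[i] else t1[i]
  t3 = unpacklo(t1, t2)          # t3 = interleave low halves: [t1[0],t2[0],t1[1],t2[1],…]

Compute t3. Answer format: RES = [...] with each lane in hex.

RES = [ 0xd1  0xd1  0x1e  0xbe  0x82  0x82  0xff  0xff ]

→ t0 |69|be|68|7b|ff|82|1e|d1|
→ t1 |d1|1e|82|ff|7b|68|be|69|
→ t2 |d1|be|82|ff|7b|68|be|69|
→ t3 |d1|d1|1e|be|82|82|ff|ff|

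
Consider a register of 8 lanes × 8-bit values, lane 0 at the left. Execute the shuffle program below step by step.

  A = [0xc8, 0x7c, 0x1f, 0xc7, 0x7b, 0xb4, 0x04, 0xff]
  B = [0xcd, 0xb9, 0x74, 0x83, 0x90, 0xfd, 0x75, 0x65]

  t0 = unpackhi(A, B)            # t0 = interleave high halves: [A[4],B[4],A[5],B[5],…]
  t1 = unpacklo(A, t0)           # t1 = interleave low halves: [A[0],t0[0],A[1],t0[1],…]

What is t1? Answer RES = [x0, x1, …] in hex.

→ t0 |7b|90|b4|fd|04|75|ff|65|
→ t1 |c8|7b|7c|90|1f|b4|c7|fd|

RES = [ 0xc8  0x7b  0x7c  0x90  0x1f  0xb4  0xc7  0xfd ]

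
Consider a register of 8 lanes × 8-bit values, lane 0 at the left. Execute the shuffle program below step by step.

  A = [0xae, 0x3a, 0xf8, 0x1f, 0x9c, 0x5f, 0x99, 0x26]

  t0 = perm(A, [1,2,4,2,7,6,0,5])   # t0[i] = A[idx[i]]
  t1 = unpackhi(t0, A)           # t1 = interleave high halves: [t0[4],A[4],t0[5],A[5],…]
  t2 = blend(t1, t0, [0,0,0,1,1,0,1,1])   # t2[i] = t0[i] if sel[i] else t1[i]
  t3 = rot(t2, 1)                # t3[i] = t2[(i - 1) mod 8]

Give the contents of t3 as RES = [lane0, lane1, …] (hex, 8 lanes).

RES = [ 0x5f  0x26  0x9c  0x99  0xf8  0x26  0x99  0xae ]

  t0: 3a f8 9c f8 26 99 ae 5f
  t1: 26 9c 99 5f ae 99 5f 26
  t2: 26 9c 99 f8 26 99 ae 5f
  t3: 5f 26 9c 99 f8 26 99 ae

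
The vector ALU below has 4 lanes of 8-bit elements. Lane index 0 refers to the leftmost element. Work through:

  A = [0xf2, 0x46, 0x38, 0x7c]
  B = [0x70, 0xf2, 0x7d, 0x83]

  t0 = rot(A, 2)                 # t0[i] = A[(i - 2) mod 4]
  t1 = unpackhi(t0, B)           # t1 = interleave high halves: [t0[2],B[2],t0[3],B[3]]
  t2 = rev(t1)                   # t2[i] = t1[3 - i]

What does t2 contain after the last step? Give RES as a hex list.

  t0: 38 7c f2 46
  t1: f2 7d 46 83
  t2: 83 46 7d f2

RES = [0x83, 0x46, 0x7d, 0xf2]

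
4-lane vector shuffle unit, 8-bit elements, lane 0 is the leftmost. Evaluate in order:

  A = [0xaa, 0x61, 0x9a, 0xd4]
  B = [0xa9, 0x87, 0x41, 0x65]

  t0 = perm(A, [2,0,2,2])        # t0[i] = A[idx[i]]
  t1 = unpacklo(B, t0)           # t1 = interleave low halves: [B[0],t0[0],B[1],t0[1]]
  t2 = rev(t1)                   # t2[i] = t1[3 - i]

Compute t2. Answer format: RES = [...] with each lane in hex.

RES = [0xaa, 0x87, 0x9a, 0xa9]

→ t0 |9a|aa|9a|9a|
→ t1 |a9|9a|87|aa|
→ t2 |aa|87|9a|a9|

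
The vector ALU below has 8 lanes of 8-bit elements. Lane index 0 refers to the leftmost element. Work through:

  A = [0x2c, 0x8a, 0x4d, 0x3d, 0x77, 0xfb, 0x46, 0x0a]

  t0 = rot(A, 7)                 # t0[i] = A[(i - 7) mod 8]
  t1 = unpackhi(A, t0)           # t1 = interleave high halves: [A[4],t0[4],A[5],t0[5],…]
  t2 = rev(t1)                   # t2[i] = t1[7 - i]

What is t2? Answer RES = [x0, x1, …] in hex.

RES = [ 0x2c  0x0a  0x0a  0x46  0x46  0xfb  0xfb  0x77 ]

→ t0 |8a|4d|3d|77|fb|46|0a|2c|
→ t1 |77|fb|fb|46|46|0a|0a|2c|
→ t2 |2c|0a|0a|46|46|fb|fb|77|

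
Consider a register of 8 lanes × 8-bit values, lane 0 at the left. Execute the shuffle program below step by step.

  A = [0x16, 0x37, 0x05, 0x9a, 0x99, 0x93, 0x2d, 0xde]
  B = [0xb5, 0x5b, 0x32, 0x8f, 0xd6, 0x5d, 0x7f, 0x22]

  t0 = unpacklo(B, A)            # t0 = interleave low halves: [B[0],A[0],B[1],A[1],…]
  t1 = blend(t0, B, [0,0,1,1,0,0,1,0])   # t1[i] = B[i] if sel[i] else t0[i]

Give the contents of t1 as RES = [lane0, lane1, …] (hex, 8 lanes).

RES = [0xb5, 0x16, 0x32, 0x8f, 0x32, 0x05, 0x7f, 0x9a]

t0 = [0xb5, 0x16, 0x5b, 0x37, 0x32, 0x05, 0x8f, 0x9a]
t1 = [0xb5, 0x16, 0x32, 0x8f, 0x32, 0x05, 0x7f, 0x9a]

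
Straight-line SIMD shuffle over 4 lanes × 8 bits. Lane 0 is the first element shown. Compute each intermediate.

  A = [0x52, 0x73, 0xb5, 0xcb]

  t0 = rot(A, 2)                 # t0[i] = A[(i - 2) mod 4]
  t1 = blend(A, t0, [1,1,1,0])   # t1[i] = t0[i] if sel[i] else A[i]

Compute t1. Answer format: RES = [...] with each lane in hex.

→ t0 |b5|cb|52|73|
→ t1 |b5|cb|52|cb|

RES = [0xb5, 0xcb, 0x52, 0xcb]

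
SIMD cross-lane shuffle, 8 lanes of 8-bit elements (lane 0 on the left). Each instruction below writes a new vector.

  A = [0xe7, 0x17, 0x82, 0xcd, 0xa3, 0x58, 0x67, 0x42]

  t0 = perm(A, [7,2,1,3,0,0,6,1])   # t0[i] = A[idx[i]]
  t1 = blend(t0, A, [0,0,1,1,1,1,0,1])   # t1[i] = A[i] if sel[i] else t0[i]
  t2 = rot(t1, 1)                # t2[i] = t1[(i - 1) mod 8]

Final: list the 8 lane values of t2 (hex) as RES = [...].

  t0: 42 82 17 cd e7 e7 67 17
  t1: 42 82 82 cd a3 58 67 42
  t2: 42 42 82 82 cd a3 58 67

RES = [0x42, 0x42, 0x82, 0x82, 0xcd, 0xa3, 0x58, 0x67]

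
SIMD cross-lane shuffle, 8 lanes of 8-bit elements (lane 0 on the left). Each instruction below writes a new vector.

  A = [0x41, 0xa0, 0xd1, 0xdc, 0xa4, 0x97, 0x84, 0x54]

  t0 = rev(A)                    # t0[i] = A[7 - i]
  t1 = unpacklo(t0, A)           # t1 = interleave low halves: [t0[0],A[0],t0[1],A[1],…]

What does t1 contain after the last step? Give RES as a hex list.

  t0: 54 84 97 a4 dc d1 a0 41
  t1: 54 41 84 a0 97 d1 a4 dc

RES = [0x54, 0x41, 0x84, 0xa0, 0x97, 0xd1, 0xa4, 0xdc]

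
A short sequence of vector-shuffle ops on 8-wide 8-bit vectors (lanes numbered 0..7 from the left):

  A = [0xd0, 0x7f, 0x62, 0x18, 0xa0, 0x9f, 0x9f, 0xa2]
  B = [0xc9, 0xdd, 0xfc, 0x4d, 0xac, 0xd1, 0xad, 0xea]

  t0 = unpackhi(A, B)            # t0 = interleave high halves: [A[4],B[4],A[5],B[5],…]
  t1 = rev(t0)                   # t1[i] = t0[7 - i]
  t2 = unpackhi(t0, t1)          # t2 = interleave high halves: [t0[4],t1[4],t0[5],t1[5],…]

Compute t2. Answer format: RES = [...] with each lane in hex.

RES = [ 0x9f  0xd1  0xad  0x9f  0xa2  0xac  0xea  0xa0 ]

t0 = [0xa0, 0xac, 0x9f, 0xd1, 0x9f, 0xad, 0xa2, 0xea]
t1 = [0xea, 0xa2, 0xad, 0x9f, 0xd1, 0x9f, 0xac, 0xa0]
t2 = [0x9f, 0xd1, 0xad, 0x9f, 0xa2, 0xac, 0xea, 0xa0]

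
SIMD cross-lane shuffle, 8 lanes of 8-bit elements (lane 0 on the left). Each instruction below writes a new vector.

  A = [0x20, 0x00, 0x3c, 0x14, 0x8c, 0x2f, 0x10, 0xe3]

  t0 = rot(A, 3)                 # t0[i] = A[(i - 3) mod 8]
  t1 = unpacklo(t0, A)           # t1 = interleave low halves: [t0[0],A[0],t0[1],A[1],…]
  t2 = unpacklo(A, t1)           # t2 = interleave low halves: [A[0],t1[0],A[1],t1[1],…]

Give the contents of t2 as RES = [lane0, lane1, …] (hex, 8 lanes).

→ t0 |2f|10|e3|20|00|3c|14|8c|
→ t1 |2f|20|10|00|e3|3c|20|14|
→ t2 |20|2f|00|20|3c|10|14|00|

RES = [0x20, 0x2f, 0x00, 0x20, 0x3c, 0x10, 0x14, 0x00]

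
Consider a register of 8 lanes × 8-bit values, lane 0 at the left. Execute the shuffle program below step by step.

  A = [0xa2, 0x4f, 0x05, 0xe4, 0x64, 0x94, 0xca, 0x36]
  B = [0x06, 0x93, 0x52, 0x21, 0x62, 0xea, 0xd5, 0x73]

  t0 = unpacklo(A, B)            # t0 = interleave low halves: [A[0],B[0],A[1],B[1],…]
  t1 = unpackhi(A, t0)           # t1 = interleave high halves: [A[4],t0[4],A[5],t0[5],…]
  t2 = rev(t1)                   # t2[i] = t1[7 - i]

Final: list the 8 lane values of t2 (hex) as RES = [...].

  t0: a2 06 4f 93 05 52 e4 21
  t1: 64 05 94 52 ca e4 36 21
  t2: 21 36 e4 ca 52 94 05 64

RES = [0x21, 0x36, 0xe4, 0xca, 0x52, 0x94, 0x05, 0x64]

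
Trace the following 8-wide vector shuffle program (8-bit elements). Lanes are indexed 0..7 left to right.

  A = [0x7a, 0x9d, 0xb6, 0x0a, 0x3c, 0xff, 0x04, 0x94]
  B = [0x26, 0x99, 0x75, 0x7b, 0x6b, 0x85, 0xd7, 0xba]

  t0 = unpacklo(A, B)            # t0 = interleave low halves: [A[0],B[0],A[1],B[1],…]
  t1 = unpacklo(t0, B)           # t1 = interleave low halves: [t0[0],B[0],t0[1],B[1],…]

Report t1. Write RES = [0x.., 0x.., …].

RES = [0x7a, 0x26, 0x26, 0x99, 0x9d, 0x75, 0x99, 0x7b]

t0 = [0x7a, 0x26, 0x9d, 0x99, 0xb6, 0x75, 0x0a, 0x7b]
t1 = [0x7a, 0x26, 0x26, 0x99, 0x9d, 0x75, 0x99, 0x7b]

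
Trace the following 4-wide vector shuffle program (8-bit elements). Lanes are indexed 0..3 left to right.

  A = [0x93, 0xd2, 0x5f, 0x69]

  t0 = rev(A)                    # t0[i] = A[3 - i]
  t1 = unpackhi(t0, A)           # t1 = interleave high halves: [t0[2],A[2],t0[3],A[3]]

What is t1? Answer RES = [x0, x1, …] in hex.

RES = [ 0xd2  0x5f  0x93  0x69 ]

→ t0 |69|5f|d2|93|
→ t1 |d2|5f|93|69|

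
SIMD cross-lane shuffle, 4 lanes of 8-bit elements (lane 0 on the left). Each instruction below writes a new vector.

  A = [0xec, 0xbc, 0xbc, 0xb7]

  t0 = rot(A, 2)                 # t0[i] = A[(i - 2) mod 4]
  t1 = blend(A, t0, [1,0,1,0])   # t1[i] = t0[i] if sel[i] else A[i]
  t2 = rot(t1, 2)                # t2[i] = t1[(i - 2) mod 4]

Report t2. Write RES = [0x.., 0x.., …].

RES = [0xec, 0xb7, 0xbc, 0xbc]

→ t0 |bc|b7|ec|bc|
→ t1 |bc|bc|ec|b7|
→ t2 |ec|b7|bc|bc|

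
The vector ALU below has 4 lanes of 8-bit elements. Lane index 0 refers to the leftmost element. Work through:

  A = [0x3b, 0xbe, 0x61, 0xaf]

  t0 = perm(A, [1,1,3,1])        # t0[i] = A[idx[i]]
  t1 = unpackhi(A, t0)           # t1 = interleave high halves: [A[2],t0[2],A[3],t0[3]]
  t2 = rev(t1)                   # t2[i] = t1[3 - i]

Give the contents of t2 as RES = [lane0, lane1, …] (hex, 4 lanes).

  t0: be be af be
  t1: 61 af af be
  t2: be af af 61

RES = [0xbe, 0xaf, 0xaf, 0x61]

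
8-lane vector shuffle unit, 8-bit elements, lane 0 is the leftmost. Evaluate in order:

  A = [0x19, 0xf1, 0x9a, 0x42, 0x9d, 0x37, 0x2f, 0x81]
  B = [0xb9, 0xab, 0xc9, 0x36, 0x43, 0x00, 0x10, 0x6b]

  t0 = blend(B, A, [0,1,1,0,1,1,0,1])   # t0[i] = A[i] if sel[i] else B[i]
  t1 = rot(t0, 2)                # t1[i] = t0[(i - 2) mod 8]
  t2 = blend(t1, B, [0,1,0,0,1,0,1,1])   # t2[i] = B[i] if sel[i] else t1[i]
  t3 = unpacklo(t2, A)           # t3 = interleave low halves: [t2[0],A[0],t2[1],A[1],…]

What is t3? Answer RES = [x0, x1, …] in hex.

RES = [0x10, 0x19, 0xab, 0xf1, 0xb9, 0x9a, 0xf1, 0x42]

t0 = [0xb9, 0xf1, 0x9a, 0x36, 0x9d, 0x37, 0x10, 0x81]
t1 = [0x10, 0x81, 0xb9, 0xf1, 0x9a, 0x36, 0x9d, 0x37]
t2 = [0x10, 0xab, 0xb9, 0xf1, 0x43, 0x36, 0x10, 0x6b]
t3 = [0x10, 0x19, 0xab, 0xf1, 0xb9, 0x9a, 0xf1, 0x42]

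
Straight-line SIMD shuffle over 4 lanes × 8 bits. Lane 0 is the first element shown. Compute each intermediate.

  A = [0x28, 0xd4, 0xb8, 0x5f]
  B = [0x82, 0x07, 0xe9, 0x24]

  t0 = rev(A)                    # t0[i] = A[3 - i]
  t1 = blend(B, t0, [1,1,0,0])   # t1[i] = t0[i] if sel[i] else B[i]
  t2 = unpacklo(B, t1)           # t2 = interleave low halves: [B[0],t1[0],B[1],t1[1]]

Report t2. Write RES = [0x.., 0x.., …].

  t0: 5f b8 d4 28
  t1: 5f b8 e9 24
  t2: 82 5f 07 b8

RES = [0x82, 0x5f, 0x07, 0xb8]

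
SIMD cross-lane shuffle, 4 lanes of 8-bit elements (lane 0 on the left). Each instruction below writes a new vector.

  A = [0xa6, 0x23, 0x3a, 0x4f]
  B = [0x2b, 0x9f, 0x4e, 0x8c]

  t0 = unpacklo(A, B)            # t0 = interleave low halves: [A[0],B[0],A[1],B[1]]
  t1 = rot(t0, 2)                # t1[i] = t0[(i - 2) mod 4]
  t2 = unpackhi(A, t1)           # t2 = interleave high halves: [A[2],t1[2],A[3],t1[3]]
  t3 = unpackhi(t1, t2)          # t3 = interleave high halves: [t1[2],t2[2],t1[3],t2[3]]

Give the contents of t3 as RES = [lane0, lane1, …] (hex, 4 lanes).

RES = [0xa6, 0x4f, 0x2b, 0x2b]

t0 = [0xa6, 0x2b, 0x23, 0x9f]
t1 = [0x23, 0x9f, 0xa6, 0x2b]
t2 = [0x3a, 0xa6, 0x4f, 0x2b]
t3 = [0xa6, 0x4f, 0x2b, 0x2b]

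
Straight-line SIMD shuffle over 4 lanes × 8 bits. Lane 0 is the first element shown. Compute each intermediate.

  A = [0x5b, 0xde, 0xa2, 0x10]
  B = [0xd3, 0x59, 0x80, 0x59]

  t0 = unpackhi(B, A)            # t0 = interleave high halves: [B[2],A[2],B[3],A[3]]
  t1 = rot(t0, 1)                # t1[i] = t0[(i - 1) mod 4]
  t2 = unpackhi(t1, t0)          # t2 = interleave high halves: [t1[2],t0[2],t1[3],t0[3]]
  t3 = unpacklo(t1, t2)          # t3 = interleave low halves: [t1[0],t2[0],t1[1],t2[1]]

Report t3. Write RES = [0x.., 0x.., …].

RES = [0x10, 0xa2, 0x80, 0x59]

t0 = [0x80, 0xa2, 0x59, 0x10]
t1 = [0x10, 0x80, 0xa2, 0x59]
t2 = [0xa2, 0x59, 0x59, 0x10]
t3 = [0x10, 0xa2, 0x80, 0x59]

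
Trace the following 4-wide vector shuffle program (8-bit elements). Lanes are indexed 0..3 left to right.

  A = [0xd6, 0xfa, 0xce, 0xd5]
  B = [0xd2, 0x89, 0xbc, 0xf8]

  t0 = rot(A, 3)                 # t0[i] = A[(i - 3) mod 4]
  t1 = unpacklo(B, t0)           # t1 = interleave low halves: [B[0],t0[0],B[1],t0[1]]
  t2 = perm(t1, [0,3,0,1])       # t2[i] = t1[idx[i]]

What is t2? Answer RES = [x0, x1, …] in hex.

RES = [ 0xd2  0xce  0xd2  0xfa ]

t0 = [0xfa, 0xce, 0xd5, 0xd6]
t1 = [0xd2, 0xfa, 0x89, 0xce]
t2 = [0xd2, 0xce, 0xd2, 0xfa]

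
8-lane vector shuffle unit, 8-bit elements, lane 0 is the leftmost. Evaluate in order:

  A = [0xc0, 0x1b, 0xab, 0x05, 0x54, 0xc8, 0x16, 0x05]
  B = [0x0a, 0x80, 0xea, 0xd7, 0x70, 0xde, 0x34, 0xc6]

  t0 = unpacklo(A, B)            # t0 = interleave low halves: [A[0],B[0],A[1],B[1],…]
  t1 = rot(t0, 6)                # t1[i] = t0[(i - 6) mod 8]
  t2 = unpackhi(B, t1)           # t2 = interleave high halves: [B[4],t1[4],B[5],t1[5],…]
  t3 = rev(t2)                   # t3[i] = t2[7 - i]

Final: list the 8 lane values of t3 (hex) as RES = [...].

RES = [0x0a, 0xc6, 0xc0, 0x34, 0xd7, 0xde, 0x05, 0x70]

  t0: c0 0a 1b 80 ab ea 05 d7
  t1: 1b 80 ab ea 05 d7 c0 0a
  t2: 70 05 de d7 34 c0 c6 0a
  t3: 0a c6 c0 34 d7 de 05 70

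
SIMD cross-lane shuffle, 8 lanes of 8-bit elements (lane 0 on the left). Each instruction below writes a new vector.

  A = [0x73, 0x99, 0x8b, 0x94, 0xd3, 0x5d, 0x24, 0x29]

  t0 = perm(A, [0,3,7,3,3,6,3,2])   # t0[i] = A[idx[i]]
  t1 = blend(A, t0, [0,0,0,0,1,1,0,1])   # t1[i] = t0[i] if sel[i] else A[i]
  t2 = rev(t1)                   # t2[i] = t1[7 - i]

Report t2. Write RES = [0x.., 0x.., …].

t0 = [0x73, 0x94, 0x29, 0x94, 0x94, 0x24, 0x94, 0x8b]
t1 = [0x73, 0x99, 0x8b, 0x94, 0x94, 0x24, 0x24, 0x8b]
t2 = [0x8b, 0x24, 0x24, 0x94, 0x94, 0x8b, 0x99, 0x73]

RES = [0x8b, 0x24, 0x24, 0x94, 0x94, 0x8b, 0x99, 0x73]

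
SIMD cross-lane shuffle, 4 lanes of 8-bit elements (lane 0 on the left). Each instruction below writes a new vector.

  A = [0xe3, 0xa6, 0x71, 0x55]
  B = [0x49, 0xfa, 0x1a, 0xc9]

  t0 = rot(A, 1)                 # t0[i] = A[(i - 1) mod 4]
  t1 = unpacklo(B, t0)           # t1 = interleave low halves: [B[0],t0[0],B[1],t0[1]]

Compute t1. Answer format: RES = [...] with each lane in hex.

t0 = [0x55, 0xe3, 0xa6, 0x71]
t1 = [0x49, 0x55, 0xfa, 0xe3]

RES = [ 0x49  0x55  0xfa  0xe3 ]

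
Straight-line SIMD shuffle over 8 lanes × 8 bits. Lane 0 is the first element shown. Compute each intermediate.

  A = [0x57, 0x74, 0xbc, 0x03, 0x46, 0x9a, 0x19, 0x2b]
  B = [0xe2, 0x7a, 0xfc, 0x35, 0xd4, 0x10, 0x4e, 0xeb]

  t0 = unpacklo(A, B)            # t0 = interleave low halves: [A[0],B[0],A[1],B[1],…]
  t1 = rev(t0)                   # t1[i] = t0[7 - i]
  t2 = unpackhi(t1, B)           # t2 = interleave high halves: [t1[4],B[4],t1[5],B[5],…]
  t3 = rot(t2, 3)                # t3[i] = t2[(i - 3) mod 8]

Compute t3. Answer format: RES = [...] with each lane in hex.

RES = [0x4e, 0x57, 0xeb, 0x7a, 0xd4, 0x74, 0x10, 0xe2]

  t0: 57 e2 74 7a bc fc 03 35
  t1: 35 03 fc bc 7a 74 e2 57
  t2: 7a d4 74 10 e2 4e 57 eb
  t3: 4e 57 eb 7a d4 74 10 e2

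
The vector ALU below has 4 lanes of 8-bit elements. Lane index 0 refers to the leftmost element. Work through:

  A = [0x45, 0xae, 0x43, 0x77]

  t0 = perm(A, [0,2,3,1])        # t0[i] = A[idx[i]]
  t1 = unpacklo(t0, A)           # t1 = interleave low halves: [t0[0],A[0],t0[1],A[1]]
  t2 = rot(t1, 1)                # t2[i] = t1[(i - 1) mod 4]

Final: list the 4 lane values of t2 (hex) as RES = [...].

RES = [ 0xae  0x45  0x45  0x43 ]

→ t0 |45|43|77|ae|
→ t1 |45|45|43|ae|
→ t2 |ae|45|45|43|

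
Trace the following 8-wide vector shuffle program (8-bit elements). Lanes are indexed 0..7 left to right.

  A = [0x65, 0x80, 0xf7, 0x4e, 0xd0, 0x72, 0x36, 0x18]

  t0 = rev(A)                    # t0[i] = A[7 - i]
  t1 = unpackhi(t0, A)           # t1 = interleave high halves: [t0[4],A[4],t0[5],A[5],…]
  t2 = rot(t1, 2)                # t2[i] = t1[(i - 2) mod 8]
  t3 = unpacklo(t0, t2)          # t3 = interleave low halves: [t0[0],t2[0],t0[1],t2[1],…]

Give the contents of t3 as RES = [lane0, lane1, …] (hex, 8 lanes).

RES = [ 0x18  0x65  0x36  0x18  0x72  0x4e  0xd0  0xd0 ]

→ t0 |18|36|72|d0|4e|f7|80|65|
→ t1 |4e|d0|f7|72|80|36|65|18|
→ t2 |65|18|4e|d0|f7|72|80|36|
→ t3 |18|65|36|18|72|4e|d0|d0|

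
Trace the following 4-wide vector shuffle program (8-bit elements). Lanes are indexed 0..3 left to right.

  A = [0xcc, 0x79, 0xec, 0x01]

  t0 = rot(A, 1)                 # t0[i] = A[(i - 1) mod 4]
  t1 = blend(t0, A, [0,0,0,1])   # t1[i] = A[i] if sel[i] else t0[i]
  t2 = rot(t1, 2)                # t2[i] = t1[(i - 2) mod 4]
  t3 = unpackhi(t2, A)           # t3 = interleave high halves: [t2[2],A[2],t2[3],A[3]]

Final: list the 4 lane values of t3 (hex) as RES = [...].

RES = [ 0x01  0xec  0xcc  0x01 ]

  t0: 01 cc 79 ec
  t1: 01 cc 79 01
  t2: 79 01 01 cc
  t3: 01 ec cc 01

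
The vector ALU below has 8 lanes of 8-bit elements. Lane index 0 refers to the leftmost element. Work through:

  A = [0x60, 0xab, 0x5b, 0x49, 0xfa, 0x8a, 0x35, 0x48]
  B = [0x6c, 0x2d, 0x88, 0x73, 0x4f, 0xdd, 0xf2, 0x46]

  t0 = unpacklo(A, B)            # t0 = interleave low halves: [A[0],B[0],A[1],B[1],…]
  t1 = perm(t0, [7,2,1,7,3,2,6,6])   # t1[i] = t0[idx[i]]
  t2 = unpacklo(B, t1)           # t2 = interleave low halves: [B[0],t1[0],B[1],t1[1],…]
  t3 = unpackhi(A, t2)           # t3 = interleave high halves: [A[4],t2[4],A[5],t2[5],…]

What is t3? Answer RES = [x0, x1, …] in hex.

RES = [ 0xfa  0x88  0x8a  0x6c  0x35  0x73  0x48  0x73 ]

  t0: 60 6c ab 2d 5b 88 49 73
  t1: 73 ab 6c 73 2d ab 49 49
  t2: 6c 73 2d ab 88 6c 73 73
  t3: fa 88 8a 6c 35 73 48 73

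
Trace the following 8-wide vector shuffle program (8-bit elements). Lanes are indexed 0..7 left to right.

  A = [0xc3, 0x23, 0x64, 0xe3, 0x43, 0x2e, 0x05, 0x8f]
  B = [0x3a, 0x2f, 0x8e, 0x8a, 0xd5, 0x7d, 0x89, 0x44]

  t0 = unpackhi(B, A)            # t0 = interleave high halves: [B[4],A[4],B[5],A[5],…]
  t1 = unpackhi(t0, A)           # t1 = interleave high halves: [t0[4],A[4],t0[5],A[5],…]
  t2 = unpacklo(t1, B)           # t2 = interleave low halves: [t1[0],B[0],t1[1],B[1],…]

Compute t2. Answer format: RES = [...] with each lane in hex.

RES = [ 0x89  0x3a  0x43  0x2f  0x05  0x8e  0x2e  0x8a ]

  t0: d5 43 7d 2e 89 05 44 8f
  t1: 89 43 05 2e 44 05 8f 8f
  t2: 89 3a 43 2f 05 8e 2e 8a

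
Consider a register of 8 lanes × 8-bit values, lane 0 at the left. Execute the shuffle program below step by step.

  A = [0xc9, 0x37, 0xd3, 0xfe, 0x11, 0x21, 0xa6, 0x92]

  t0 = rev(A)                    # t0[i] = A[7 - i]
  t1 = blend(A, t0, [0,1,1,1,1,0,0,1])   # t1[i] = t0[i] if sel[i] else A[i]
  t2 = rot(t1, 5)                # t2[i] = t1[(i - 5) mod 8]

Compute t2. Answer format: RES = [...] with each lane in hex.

→ t0 |92|a6|21|11|fe|d3|37|c9|
→ t1 |c9|a6|21|11|fe|21|a6|c9|
→ t2 |11|fe|21|a6|c9|c9|a6|21|

RES = [0x11, 0xfe, 0x21, 0xa6, 0xc9, 0xc9, 0xa6, 0x21]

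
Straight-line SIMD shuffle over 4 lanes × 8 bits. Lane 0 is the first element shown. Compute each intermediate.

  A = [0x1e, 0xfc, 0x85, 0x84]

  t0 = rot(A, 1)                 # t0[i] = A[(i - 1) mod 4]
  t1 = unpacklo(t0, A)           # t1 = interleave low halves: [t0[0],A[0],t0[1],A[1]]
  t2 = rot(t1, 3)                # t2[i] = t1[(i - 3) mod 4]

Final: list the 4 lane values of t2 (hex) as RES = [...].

RES = [ 0x1e  0x1e  0xfc  0x84 ]

  t0: 84 1e fc 85
  t1: 84 1e 1e fc
  t2: 1e 1e fc 84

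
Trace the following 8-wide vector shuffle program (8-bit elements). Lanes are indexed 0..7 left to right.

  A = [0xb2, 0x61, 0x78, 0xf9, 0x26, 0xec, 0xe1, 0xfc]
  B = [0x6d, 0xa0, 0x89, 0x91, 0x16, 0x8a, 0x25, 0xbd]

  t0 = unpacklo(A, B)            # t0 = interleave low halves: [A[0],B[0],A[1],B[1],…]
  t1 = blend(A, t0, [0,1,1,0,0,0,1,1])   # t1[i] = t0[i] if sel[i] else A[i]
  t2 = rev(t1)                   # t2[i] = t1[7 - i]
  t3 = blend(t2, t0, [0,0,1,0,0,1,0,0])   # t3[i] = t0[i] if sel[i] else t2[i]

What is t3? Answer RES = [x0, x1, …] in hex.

t0 = [0xb2, 0x6d, 0x61, 0xa0, 0x78, 0x89, 0xf9, 0x91]
t1 = [0xb2, 0x6d, 0x61, 0xf9, 0x26, 0xec, 0xf9, 0x91]
t2 = [0x91, 0xf9, 0xec, 0x26, 0xf9, 0x61, 0x6d, 0xb2]
t3 = [0x91, 0xf9, 0x61, 0x26, 0xf9, 0x89, 0x6d, 0xb2]

RES = [ 0x91  0xf9  0x61  0x26  0xf9  0x89  0x6d  0xb2 ]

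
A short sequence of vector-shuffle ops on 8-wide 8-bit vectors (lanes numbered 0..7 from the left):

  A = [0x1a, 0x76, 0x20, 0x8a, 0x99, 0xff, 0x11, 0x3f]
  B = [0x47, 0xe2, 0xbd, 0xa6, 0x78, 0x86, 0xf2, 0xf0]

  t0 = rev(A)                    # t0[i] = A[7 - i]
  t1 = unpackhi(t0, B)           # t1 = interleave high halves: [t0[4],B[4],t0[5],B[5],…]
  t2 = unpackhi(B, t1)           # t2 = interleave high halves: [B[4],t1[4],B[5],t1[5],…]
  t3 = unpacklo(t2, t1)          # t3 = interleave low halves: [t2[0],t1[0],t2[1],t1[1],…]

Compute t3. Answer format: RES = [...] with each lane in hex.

RES = [ 0x78  0x8a  0x76  0x78  0x86  0x20  0xf2  0x86 ]

t0 = [0x3f, 0x11, 0xff, 0x99, 0x8a, 0x20, 0x76, 0x1a]
t1 = [0x8a, 0x78, 0x20, 0x86, 0x76, 0xf2, 0x1a, 0xf0]
t2 = [0x78, 0x76, 0x86, 0xf2, 0xf2, 0x1a, 0xf0, 0xf0]
t3 = [0x78, 0x8a, 0x76, 0x78, 0x86, 0x20, 0xf2, 0x86]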